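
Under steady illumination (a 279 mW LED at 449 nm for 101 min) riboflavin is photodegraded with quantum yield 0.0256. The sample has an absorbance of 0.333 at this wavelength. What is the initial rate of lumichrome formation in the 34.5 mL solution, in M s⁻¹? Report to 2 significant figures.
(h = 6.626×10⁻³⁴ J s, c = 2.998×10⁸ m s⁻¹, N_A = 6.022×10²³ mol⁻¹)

Photon energy at 449 nm: hc/λ = (6.626×10⁻³⁴)(2.998×10⁸)/(449×10⁻⁹) = 4.424×10⁻¹⁹ J.
Energy delivered: (279 mW)(6060 s) = 1691 J.
Photons incident: 1691 / 4.424×10⁻¹⁹ = 3.822×10²¹, i.e. 3.822×10²¹/6.022×10²³ = 0.006347 mol.
Fraction absorbed: 1 − 10^(−0.333) = 0.5355.
Photons absorbed: 0.5355 × 0.006347 = 0.003399 mol.
Product formed: 0.0256 × 0.003399 = 8.701×10⁻⁵ mol.
Rate: 8.701×10⁻⁵ mol / (6060 s × 0.0345 L) = 4.2×10⁻⁷ M s⁻¹.

4.2×10⁻⁷ M s⁻¹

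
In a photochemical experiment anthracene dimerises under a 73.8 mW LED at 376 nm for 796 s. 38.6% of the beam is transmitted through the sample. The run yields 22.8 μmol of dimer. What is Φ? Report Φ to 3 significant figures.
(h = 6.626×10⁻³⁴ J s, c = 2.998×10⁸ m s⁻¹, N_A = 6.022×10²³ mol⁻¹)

Φ = 0.201

Product: 22.8 μmol = 2.28×10⁻⁵ mol.
Photon energy at 376 nm: hc/λ = (6.626×10⁻³⁴)(2.998×10⁸)/(376×10⁻⁹) = 5.283×10⁻¹⁹ J.
Energy delivered: (73.8 mW)(796 s) = 58.74 J.
Photons incident: 58.74 / 5.283×10⁻¹⁹ = 1.112×10²⁰, i.e. 1.112×10²⁰/6.022×10²³ = 1.847×10⁻⁴ mol.
Fraction absorbed: 1 − 38.6/100 = 0.6140.
Photons absorbed: 0.6140 × 1.847×10⁻⁴ = 1.134×10⁻⁴ mol.
Φ = 2.28×10⁻⁵ mol / 1.134×10⁻⁴ mol photons = 0.201.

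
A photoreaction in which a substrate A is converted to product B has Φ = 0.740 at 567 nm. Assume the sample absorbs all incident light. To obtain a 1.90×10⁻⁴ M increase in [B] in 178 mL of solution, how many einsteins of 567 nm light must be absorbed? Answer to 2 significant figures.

Product: (1.90×10⁻⁴ M)(0.178 L) = 3.382×10⁻⁵ mol.
Photons that must be absorbed: 3.382×10⁻⁵ / 0.740 = 4.570×10⁻⁵ mol.

4.6×10⁻⁵ einstein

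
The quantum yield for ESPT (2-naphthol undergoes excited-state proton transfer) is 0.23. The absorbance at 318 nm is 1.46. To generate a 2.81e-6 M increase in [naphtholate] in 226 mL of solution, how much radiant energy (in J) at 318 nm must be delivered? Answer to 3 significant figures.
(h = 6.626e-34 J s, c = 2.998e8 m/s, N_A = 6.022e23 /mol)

Product: (2.81e-6 M)(0.226 L) = 6.351e-7 mol.
Photons that must be absorbed: 6.351e-7 / 0.23 = 2.761e-6 mol.
Fraction absorbed: 1 − 10^(−1.46) = 0.9653.
Incident photons needed: 2.761e-6 / 0.9653 = 2.860e-6 mol.
Photon energy: hc/λ = 6.247e-19 J; per mole, 3.762e5 J mol⁻¹.
Energy required: 2.860e-6 × 3.762e5 = 1.08 J.

1.08 J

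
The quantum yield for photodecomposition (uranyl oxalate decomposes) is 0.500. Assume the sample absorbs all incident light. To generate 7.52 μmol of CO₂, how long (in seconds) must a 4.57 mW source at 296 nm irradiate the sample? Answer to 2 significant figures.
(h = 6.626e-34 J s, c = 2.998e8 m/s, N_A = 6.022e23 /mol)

t ≈ 1300 s

Product: 7.52 μmol = 7.52e-6 mol.
Photons that must be absorbed: 7.52e-6 / 0.500 = 1.504e-5 mol.
Photon energy: hc/λ = 6.711e-19 J; per mole, 4.041e5 J mol⁻¹.
Energy required: 1.504e-5 × 4.041e5 = 6.078 J.
Time: 6.078 J / 0.00457 W = 1300 s.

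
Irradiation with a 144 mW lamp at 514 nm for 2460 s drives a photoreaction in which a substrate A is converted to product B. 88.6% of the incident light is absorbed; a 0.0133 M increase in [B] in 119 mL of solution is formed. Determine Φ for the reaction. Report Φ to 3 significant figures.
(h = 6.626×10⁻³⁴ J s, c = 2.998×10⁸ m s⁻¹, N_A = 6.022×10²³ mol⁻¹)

Product: (0.0133 M)(0.119 L) = 0.001583 mol.
Photon energy at 514 nm: hc/λ = (6.626×10⁻³⁴)(2.998×10⁸)/(514×10⁻⁹) = 3.865×10⁻¹⁹ J.
Energy delivered: (144 mW)(2460 s) = 354.2 J.
Photons incident: 354.2 / 3.865×10⁻¹⁹ = 9.164×10²⁰, i.e. 9.164×10²⁰/6.022×10²³ = 0.001522 mol.
Photons absorbed: 0.886 × 0.001522 = 0.001348 mol.
Φ = 0.001583 mol / 0.001348 mol photons = 1.17.

Φ = 1.17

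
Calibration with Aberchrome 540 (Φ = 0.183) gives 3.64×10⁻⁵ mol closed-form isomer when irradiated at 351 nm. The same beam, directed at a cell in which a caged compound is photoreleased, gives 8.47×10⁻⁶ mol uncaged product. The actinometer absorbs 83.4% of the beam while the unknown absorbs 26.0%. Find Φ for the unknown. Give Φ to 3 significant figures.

Φ = 0.137

Photons absorbed by the actinometer: 3.64×10⁻⁵ / 0.183 = 1.989×10⁻⁴ mol.
Incident flux: 1.989×10⁻⁴ / 0.834 = 2.385×10⁻⁴ einstein.
Absorbed by unknown: 0.260 × 2.385×10⁻⁴ = 6.201×10⁻⁵ mol.
Φ(unknown) = 8.47×10⁻⁶ / 6.201×10⁻⁵ = 0.137.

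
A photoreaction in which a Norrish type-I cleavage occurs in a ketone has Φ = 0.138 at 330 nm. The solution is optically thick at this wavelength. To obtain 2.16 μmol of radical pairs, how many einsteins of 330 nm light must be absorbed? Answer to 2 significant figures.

1.6×10⁻⁵ einstein

Product: 2.16 μmol = 2.16×10⁻⁶ mol.
Photons that must be absorbed: 2.16×10⁻⁶ / 0.138 = 1.565×10⁻⁵ mol.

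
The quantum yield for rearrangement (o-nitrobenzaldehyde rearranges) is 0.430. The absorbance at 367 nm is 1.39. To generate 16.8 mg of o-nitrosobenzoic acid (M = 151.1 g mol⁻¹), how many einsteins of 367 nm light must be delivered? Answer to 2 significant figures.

2.7×10⁻⁴ einstein

Product: 16.8 mg / 151.1 g mol⁻¹ = 1.112×10⁻⁴ mol.
Photons that must be absorbed: 1.112×10⁻⁴ / 0.430 = 2.586×10⁻⁴ mol.
Fraction absorbed: 1 − 10^(−1.39) = 0.9593.
Incident photons needed: 2.586×10⁻⁴ / 0.9593 = 2.696×10⁻⁴ mol.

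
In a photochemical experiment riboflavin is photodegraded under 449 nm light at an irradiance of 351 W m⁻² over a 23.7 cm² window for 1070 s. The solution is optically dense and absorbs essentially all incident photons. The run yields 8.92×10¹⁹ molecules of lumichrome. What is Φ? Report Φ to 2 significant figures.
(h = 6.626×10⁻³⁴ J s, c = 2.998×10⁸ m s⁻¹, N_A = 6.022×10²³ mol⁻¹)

Product: 8.92×10¹⁹ / 6.022×10²³ = 1.481×10⁻⁴ mol.
Photon energy at 449 nm: hc/λ = (6.626×10⁻³⁴)(2.998×10⁸)/(449×10⁻⁹) = 4.424×10⁻¹⁹ J.
Energy delivered: (351 W m⁻²)(23.7×10⁻⁴ m²)(1070 s) = 890.1 J.
Photons incident: 890.1 / 4.424×10⁻¹⁹ = 2.012×10²¹, i.e. 2.012×10²¹/6.022×10²³ = 0.003341 mol.
Φ = 1.481×10⁻⁴ mol / 0.003341 mol photons = 0.044.

Φ = 0.044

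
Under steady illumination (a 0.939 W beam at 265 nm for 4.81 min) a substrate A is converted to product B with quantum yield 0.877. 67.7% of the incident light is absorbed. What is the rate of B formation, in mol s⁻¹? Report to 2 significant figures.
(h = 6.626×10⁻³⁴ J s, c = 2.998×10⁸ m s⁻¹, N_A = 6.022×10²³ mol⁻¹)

Photon energy at 265 nm: hc/λ = (6.626×10⁻³⁴)(2.998×10⁸)/(265×10⁻⁹) = 7.496×10⁻¹⁹ J.
Energy delivered: (0.939 W)(288.6 s) = 271.0 J.
Photons incident: 271.0 / 7.496×10⁻¹⁹ = 3.615×10²⁰, i.e. 3.615×10²⁰/6.022×10²³ = 6.003×10⁻⁴ mol.
Photons absorbed: 0.677 × 6.003×10⁻⁴ = 4.064×10⁻⁴ mol.
Product formed: 0.877 × 4.064×10⁻⁴ = 3.564×10⁻⁴ mol.
Rate: 3.564×10⁻⁴ / 288.6 s = 1.2×10⁻⁶ mol s⁻¹.

1.2×10⁻⁶ mol s⁻¹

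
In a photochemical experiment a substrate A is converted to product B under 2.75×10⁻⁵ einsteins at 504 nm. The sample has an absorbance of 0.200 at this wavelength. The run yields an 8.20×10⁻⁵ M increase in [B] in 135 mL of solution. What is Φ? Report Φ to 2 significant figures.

Φ = 1.1

Product: (8.20×10⁻⁵ M)(0.135 L) = 1.107×10⁻⁵ mol.
Fraction absorbed: 1 − 10^(−0.200) = 0.3690.
Photons absorbed: 0.3690 × 2.75×10⁻⁵ = 1.015×10⁻⁵ mol.
Φ = 1.107×10⁻⁵ mol / 1.015×10⁻⁵ mol photons = 1.1.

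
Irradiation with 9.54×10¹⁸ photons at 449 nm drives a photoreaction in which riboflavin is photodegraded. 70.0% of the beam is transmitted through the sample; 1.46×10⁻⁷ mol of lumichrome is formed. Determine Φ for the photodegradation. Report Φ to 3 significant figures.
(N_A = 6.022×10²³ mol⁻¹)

Φ = 0.0307

Moles of photons: 9.54×10¹⁸ / 6.022×10²³ = 1.584×10⁻⁵ mol.
Fraction absorbed: 1 − 70.0/100 = 0.3000.
Photons absorbed: 0.3000 × 1.584×10⁻⁵ = 4.752×10⁻⁶ mol.
Φ = 1.46×10⁻⁷ mol / 4.752×10⁻⁶ mol photons = 0.0307.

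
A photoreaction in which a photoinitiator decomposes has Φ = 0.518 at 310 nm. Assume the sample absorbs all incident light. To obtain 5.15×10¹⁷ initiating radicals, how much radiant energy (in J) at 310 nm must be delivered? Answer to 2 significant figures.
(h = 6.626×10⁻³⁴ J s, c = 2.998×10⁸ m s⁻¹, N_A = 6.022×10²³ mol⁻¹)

Product: 5.15×10¹⁷ / 6.022×10²³ = 8.552×10⁻⁷ mol.
Photons that must be absorbed: 8.552×10⁻⁷ / 0.518 = 1.651×10⁻⁶ mol.
Photon energy: hc/λ = 6.408×10⁻¹⁹ J; per mole, 3.859×10⁵ J mol⁻¹.
Energy required: 1.651×10⁻⁶ × 3.859×10⁵ = 0.64 J.

0.64 J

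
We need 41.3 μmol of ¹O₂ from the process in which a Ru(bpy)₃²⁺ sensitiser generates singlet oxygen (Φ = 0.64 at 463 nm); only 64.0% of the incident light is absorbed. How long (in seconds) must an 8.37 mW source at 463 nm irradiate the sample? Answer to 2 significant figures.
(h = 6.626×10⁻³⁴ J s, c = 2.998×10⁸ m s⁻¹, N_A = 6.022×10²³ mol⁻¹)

t ≈ 3100 s

Product: 41.3 μmol = 4.13×10⁻⁵ mol.
Photons that must be absorbed: 4.13×10⁻⁵ / 0.64 = 6.453×10⁻⁵ mol.
Incident photons needed: 6.453×10⁻⁵ / 0.640 = 1.008×10⁻⁴ mol.
Photon energy: hc/λ = 4.290×10⁻¹⁹ J; per mole, 2.583×10⁵ J mol⁻¹.
Energy required: 1.008×10⁻⁴ × 2.583×10⁵ = 26.04 J.
Time: 26.04 J / 0.00837 W = 3100 s.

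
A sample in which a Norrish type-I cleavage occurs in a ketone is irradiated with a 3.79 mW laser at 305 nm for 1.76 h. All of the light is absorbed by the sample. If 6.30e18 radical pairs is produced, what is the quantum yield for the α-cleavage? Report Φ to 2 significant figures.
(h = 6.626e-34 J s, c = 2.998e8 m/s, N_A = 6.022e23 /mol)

Product: 6.30e18 / 6.022e23 = 1.046e-5 mol.
Photon energy at 305 nm: hc/λ = (6.626e-34)(2.998e8)/(305e-9) = 6.513e-19 J.
Energy delivered: (3.79 mW)(6336 s) = 24.01 J.
Photons incident: 24.01 / 6.513e-19 = 3.686e19, i.e. 3.686e19/6.022e23 = 6.121e-5 mol.
Φ = 1.046e-5 mol / 6.121e-5 mol photons = 0.17.

Φ = 0.17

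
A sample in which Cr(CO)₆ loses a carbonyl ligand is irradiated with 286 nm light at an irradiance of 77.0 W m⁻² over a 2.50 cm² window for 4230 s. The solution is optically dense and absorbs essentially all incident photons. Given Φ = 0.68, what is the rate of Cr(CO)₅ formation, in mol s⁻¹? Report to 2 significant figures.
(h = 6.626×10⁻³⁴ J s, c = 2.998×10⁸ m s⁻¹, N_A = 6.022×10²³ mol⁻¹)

Photon energy at 286 nm: hc/λ = (6.626×10⁻³⁴)(2.998×10⁸)/(286×10⁻⁹) = 6.946×10⁻¹⁹ J.
Energy delivered: (77.0 W m⁻²)(2.50×10⁻⁴ m²)(4230 s) = 81.43 J.
Photons incident: 81.43 / 6.946×10⁻¹⁹ = 1.172×10²⁰, i.e. 1.172×10²⁰/6.022×10²³ = 1.946×10⁻⁴ mol.
Product formed: 0.68 × 1.946×10⁻⁴ = 1.323×10⁻⁴ mol.
Rate: 1.323×10⁻⁴ / 4230 s = 3.1×10⁻⁸ mol s⁻¹.

3.1×10⁻⁸ mol s⁻¹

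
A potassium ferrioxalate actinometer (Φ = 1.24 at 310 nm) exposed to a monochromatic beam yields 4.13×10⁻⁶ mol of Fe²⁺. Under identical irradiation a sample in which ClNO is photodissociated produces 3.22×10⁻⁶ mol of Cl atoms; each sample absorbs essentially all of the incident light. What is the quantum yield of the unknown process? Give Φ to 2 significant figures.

Photons absorbed by the actinometer: 4.13×10⁻⁶ / 1.24 = 3.331×10⁻⁶ mol.
Φ(unknown) = 3.22×10⁻⁶ / 3.331×10⁻⁶ = 0.97.

Φ = 0.97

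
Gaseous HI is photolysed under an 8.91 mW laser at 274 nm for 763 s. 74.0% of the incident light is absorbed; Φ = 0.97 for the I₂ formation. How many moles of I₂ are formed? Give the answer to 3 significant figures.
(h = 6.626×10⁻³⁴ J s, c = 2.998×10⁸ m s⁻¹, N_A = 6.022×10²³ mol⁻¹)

1.12×10⁻⁵ mol

Photon energy at 274 nm: hc/λ = (6.626×10⁻³⁴)(2.998×10⁸)/(274×10⁻⁹) = 7.250×10⁻¹⁹ J.
Energy delivered: (8.91 mW)(763 s) = 6.798 J.
Photons incident: 6.798 / 7.250×10⁻¹⁹ = 9.377×10¹⁸, i.e. 9.377×10¹⁸/6.022×10²³ = 1.557×10⁻⁵ mol.
Photons absorbed: 0.740 × 1.557×10⁻⁵ = 1.152×10⁻⁵ mol.
Product: Φ × n_abs = 0.97 × 1.152×10⁻⁵ = 1.117×10⁻⁵ mol.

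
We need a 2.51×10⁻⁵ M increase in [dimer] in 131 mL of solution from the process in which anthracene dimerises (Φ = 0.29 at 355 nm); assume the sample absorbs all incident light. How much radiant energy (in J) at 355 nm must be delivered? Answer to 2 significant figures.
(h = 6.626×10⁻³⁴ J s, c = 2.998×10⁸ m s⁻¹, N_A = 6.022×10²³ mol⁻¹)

3.8 J

Product: (2.51×10⁻⁵ M)(0.131 L) = 3.288×10⁻⁶ mol.
Photons that must be absorbed: 3.288×10⁻⁶ / 0.29 = 1.134×10⁻⁵ mol.
Photon energy: hc/λ = 5.596×10⁻¹⁹ J; per mole, 3.370×10⁵ J mol⁻¹.
Energy required: 1.134×10⁻⁵ × 3.370×10⁵ = 3.8 J.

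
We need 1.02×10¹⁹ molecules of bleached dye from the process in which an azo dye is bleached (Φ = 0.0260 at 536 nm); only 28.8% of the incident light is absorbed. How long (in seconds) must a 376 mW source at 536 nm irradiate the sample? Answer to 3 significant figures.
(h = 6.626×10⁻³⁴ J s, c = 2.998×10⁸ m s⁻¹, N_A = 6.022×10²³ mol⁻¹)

Product: 1.02×10¹⁹ / 6.022×10²³ = 1.694×10⁻⁵ mol.
Photons that must be absorbed: 1.694×10⁻⁵ / 0.0260 = 6.515×10⁻⁴ mol.
Incident photons needed: 6.515×10⁻⁴ / 0.288 = 0.002262 mol.
Photon energy: hc/λ = 3.706×10⁻¹⁹ J; per mole, 2.232×10⁵ J mol⁻¹.
Energy required: 0.002262 × 2.232×10⁵ = 504.9 J.
Time: 504.9 J / 0.376 W = 1340 s.

t ≈ 1340 s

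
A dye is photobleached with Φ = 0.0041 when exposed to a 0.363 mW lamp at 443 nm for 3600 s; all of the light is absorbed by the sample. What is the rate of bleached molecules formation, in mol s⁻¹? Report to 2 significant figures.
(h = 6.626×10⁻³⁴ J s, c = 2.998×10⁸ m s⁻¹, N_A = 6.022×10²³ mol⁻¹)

5.5×10⁻¹² mol s⁻¹

Photon energy at 443 nm: hc/λ = (6.626×10⁻³⁴)(2.998×10⁸)/(443×10⁻⁹) = 4.484×10⁻¹⁹ J.
Energy delivered: (0.363 mW)(3600 s) = 1.307 J.
Photons incident: 1.307 / 4.484×10⁻¹⁹ = 2.915×10¹⁸, i.e. 2.915×10¹⁸/6.022×10²³ = 4.841×10⁻⁶ mol.
Product formed: 0.0041 × 4.841×10⁻⁶ = 1.985×10⁻⁸ mol.
Rate: 1.985×10⁻⁸ / 3600 s = 5.5×10⁻¹² mol s⁻¹.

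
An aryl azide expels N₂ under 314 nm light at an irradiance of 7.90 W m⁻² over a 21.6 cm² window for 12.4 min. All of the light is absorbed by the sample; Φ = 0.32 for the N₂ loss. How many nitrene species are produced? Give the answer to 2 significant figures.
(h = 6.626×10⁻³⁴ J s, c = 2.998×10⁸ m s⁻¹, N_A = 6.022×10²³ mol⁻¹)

6.4×10¹⁸ species

Photon energy at 314 nm: hc/λ = (6.626×10⁻³⁴)(2.998×10⁸)/(314×10⁻⁹) = 6.326×10⁻¹⁹ J.
Energy delivered: (7.90 W m⁻²)(21.6×10⁻⁴ m²)(744 s) = 12.70 J.
Photons incident: 12.70 / 6.326×10⁻¹⁹ = 2.008×10¹⁹, i.e. 2.008×10¹⁹/6.022×10²³ = 3.334×10⁻⁵ mol.
Product: Φ × n_abs = 0.32 × 3.334×10⁻⁵ = 1.067×10⁻⁵ mol.
As a count: 1.067×10⁻⁵ × 6.022×10²³ = 6.4×10¹⁸.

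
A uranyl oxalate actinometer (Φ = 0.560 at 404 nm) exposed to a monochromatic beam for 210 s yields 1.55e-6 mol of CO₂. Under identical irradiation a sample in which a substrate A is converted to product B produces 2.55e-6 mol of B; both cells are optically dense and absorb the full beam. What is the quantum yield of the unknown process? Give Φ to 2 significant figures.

Photons absorbed by the actinometer: 1.55e-6 / 0.560 = 2.768e-6 mol.
Φ(unknown) = 2.55e-6 / 2.768e-6 = 0.92.

Φ = 0.92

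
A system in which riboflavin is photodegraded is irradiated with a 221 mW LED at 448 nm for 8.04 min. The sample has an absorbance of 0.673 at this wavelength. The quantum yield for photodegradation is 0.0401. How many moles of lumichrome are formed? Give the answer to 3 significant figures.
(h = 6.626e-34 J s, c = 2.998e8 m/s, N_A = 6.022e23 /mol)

1.26e-5 mol

Photon energy at 448 nm: hc/λ = (6.626e-34)(2.998e8)/(448e-9) = 4.434e-19 J.
Energy delivered: (221 mW)(482.4 s) = 106.6 J.
Photons incident: 106.6 / 4.434e-19 = 2.404e20, i.e. 2.404e20/6.022e23 = 3.992e-4 mol.
Fraction absorbed: 1 − 10^(−0.673) = 0.7877.
Photons absorbed: 0.7877 × 3.992e-4 = 3.144e-4 mol.
Product: Φ × n_abs = 0.0401 × 3.144e-4 = 1.261e-5 mol.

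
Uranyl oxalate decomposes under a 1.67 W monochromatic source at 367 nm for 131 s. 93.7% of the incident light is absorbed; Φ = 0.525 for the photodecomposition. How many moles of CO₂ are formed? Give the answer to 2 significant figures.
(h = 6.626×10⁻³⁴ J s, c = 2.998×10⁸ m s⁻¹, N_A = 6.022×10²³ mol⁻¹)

Photon energy at 367 nm: hc/λ = (6.626×10⁻³⁴)(2.998×10⁸)/(367×10⁻⁹) = 5.413×10⁻¹⁹ J.
Energy delivered: (1.67 W)(131 s) = 218.8 J.
Photons incident: 218.8 / 5.413×10⁻¹⁹ = 4.042×10²⁰, i.e. 4.042×10²⁰/6.022×10²³ = 6.712×10⁻⁴ mol.
Photons absorbed: 0.937 × 6.712×10⁻⁴ = 6.289×10⁻⁴ mol.
Product: Φ × n_abs = 0.525 × 6.289×10⁻⁴ = 3.302×10⁻⁴ mol.

3.3×10⁻⁴ mol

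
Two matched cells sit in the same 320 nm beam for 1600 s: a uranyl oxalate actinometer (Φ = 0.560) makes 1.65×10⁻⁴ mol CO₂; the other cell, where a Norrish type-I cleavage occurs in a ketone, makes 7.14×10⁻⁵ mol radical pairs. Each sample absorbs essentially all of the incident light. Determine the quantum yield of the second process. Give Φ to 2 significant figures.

Photons absorbed by the actinometer: 1.65×10⁻⁴ / 0.560 = 2.946×10⁻⁴ mol.
Φ(unknown) = 7.14×10⁻⁵ / 2.946×10⁻⁴ = 0.24.

Φ = 0.24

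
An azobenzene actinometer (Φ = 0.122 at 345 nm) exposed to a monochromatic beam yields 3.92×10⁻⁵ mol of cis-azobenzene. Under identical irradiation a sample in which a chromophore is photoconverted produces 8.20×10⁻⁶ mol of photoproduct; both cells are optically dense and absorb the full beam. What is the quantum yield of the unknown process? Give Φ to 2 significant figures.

Photons absorbed by the actinometer: 3.92×10⁻⁵ / 0.122 = 3.213×10⁻⁴ mol.
Φ(unknown) = 8.20×10⁻⁶ / 3.213×10⁻⁴ = 0.026.

Φ = 0.026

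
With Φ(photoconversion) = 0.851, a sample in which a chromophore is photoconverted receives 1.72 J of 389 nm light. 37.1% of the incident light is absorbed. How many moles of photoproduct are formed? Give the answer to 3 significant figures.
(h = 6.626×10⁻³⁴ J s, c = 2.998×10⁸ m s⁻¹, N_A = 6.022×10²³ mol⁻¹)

1.77×10⁻⁶ mol

Photon energy at 389 nm: hc/λ = (6.626×10⁻³⁴)(2.998×10⁸)/(389×10⁻⁹) = 5.107×10⁻¹⁹ J.
Photons incident: 1.72 / 5.107×10⁻¹⁹ = 3.368×10¹⁸, i.e. 3.368×10¹⁸/6.022×10²³ = 5.593×10⁻⁶ mol.
Photons absorbed: 0.371 × 5.593×10⁻⁶ = 2.075×10⁻⁶ mol.
Product: Φ × n_abs = 0.851 × 2.075×10⁻⁶ = 1.766×10⁻⁶ mol.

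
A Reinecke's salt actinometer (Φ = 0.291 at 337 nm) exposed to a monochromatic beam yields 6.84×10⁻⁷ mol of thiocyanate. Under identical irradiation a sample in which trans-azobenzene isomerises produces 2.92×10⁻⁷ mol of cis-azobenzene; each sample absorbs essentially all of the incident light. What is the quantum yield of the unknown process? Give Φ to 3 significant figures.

Φ = 0.124

Photons absorbed by the actinometer: 6.84×10⁻⁷ / 0.291 = 2.351×10⁻⁶ mol.
Φ(unknown) = 2.92×10⁻⁷ / 2.351×10⁻⁶ = 0.124.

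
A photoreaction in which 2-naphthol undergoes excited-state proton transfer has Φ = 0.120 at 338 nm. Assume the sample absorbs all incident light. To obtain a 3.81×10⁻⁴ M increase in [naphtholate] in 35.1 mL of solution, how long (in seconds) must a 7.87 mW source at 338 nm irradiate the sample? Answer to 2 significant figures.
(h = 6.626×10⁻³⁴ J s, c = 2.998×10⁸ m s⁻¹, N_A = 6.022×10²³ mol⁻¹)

Product: (3.81×10⁻⁴ M)(0.0351 L) = 1.337×10⁻⁵ mol.
Photons that must be absorbed: 1.337×10⁻⁵ / 0.120 = 1.114×10⁻⁴ mol.
Photon energy: hc/λ = 5.877×10⁻¹⁹ J; per mole, 3.539×10⁵ J mol⁻¹.
Energy required: 1.114×10⁻⁴ × 3.539×10⁵ = 39.42 J.
Time: 39.42 J / 0.00787 W = 5000 s.

t ≈ 5000 s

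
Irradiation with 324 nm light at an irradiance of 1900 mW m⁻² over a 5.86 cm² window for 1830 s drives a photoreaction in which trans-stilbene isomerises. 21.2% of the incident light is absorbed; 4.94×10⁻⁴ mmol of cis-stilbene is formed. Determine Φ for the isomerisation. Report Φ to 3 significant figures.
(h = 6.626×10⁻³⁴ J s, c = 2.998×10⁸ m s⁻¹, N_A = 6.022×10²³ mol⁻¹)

Product: 4.94×10⁻⁴ mmol = 4.94×10⁻⁷ mol.
Photon energy at 324 nm: hc/λ = (6.626×10⁻³⁴)(2.998×10⁸)/(324×10⁻⁹) = 6.131×10⁻¹⁹ J.
Energy delivered: (1900 mW m⁻²)(5.86×10⁻⁴ m²)(1830 s) = 2.038 J.
Photons incident: 2.038 / 6.131×10⁻¹⁹ = 3.324×10¹⁸, i.e. 3.324×10¹⁸/6.022×10²³ = 5.520×10⁻⁶ mol.
Photons absorbed: 0.212 × 5.520×10⁻⁶ = 1.170×10⁻⁶ mol.
Φ = 4.94×10⁻⁷ mol / 1.170×10⁻⁶ mol photons = 0.422.

Φ = 0.422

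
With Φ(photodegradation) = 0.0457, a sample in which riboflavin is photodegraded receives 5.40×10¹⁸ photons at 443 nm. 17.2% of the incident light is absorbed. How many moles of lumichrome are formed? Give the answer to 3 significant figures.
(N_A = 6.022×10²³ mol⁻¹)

7.05×10⁻⁸ mol

Moles of photons: 5.40×10¹⁸ / 6.022×10²³ = 8.967×10⁻⁶ mol.
Photons absorbed: 0.172 × 8.967×10⁻⁶ = 1.542×10⁻⁶ mol.
Product: Φ × n_abs = 0.0457 × 1.542×10⁻⁶ = 7.047×10⁻⁸ mol.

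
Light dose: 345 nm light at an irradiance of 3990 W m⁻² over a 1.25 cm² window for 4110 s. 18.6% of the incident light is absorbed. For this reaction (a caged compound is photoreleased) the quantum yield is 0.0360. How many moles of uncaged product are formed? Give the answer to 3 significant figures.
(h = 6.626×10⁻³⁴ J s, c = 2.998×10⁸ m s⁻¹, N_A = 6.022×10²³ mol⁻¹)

Photon energy at 345 nm: hc/λ = (6.626×10⁻³⁴)(2.998×10⁸)/(345×10⁻⁹) = 5.758×10⁻¹⁹ J.
Energy delivered: (3990 W m⁻²)(1.25×10⁻⁴ m²)(4110 s) = 2050 J.
Photons incident: 2050 / 5.758×10⁻¹⁹ = 3.560×10²¹, i.e. 3.560×10²¹/6.022×10²³ = 0.005912 mol.
Photons absorbed: 0.186 × 0.005912 = 0.001100 mol.
Product: Φ × n_abs = 0.0360 × 0.001100 = 3.960×10⁻⁵ mol.

3.96×10⁻⁵ mol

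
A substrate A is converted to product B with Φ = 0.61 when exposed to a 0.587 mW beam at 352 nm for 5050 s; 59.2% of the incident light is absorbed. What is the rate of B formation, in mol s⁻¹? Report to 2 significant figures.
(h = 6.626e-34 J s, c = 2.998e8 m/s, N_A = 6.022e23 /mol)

Photon energy at 352 nm: hc/λ = (6.626e-34)(2.998e8)/(352e-9) = 5.643e-19 J.
Energy delivered: (0.587 mW)(5050 s) = 2.964 J.
Photons incident: 2.964 / 5.643e-19 = 5.253e18, i.e. 5.253e18/6.022e23 = 8.723e-6 mol.
Photons absorbed: 0.592 × 8.723e-6 = 5.164e-6 mol.
Product formed: 0.61 × 5.164e-6 = 3.150e-6 mol.
Rate: 3.150e-6 / 5050 s = 6.2e-10 mol s⁻¹.

6.2e-10 mol s⁻¹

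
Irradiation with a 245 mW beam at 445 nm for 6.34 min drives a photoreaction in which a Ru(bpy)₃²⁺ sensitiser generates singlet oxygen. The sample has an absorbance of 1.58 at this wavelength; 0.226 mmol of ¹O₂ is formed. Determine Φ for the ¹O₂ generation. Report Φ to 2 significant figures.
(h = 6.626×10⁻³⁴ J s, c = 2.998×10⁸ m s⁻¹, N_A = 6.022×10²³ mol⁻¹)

Φ = 0.67

Product: 0.226 mmol = 2.26×10⁻⁴ mol.
Photon energy at 445 nm: hc/λ = (6.626×10⁻³⁴)(2.998×10⁸)/(445×10⁻⁹) = 4.464×10⁻¹⁹ J.
Energy delivered: (245 mW)(380.4 s) = 93.20 J.
Photons incident: 93.20 / 4.464×10⁻¹⁹ = 2.088×10²⁰, i.e. 2.088×10²⁰/6.022×10²³ = 3.467×10⁻⁴ mol.
Fraction absorbed: 1 − 10^(−1.58) = 0.9737.
Photons absorbed: 0.9737 × 3.467×10⁻⁴ = 3.376×10⁻⁴ mol.
Φ = 2.26×10⁻⁴ mol / 3.376×10⁻⁴ mol photons = 0.67.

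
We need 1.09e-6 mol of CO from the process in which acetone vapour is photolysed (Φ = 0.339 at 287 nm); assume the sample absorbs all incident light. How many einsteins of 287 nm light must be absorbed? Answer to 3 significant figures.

Photons that must be absorbed: 1.09e-6 / 0.339 = 3.215e-6 mol.

3.22e-6 einstein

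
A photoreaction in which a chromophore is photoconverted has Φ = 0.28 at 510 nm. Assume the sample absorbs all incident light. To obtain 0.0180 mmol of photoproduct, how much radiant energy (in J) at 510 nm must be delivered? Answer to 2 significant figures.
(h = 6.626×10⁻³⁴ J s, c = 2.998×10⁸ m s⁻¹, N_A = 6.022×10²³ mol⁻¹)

15 J

Product: 0.0180 mmol = 1.80×10⁻⁵ mol.
Photons that must be absorbed: 1.80×10⁻⁵ / 0.28 = 6.429×10⁻⁵ mol.
Photon energy: hc/λ = 3.895×10⁻¹⁹ J; per mole, 2.346×10⁵ J mol⁻¹.
Energy required: 6.429×10⁻⁵ × 2.346×10⁵ = 15 J.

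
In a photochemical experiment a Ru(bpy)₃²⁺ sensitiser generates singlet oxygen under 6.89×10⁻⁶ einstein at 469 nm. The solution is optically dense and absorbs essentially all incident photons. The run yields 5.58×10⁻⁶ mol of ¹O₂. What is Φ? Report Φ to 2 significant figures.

Φ = 5.58×10⁻⁶ mol / 6.89×10⁻⁶ mol photons = 0.81.

Φ = 0.81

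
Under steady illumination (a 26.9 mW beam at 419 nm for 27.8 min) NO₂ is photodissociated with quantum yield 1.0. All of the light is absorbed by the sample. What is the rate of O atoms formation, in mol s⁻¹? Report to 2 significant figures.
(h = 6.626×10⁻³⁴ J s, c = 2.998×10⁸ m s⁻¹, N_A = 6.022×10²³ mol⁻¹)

9.4×10⁻⁸ mol s⁻¹

Photon energy at 419 nm: hc/λ = (6.626×10⁻³⁴)(2.998×10⁸)/(419×10⁻⁹) = 4.741×10⁻¹⁹ J.
Energy delivered: (26.9 mW)(1668 s) = 44.87 J.
Photons incident: 44.87 / 4.741×10⁻¹⁹ = 9.464×10¹⁹, i.e. 9.464×10¹⁹/6.022×10²³ = 1.572×10⁻⁴ mol.
Product formed: 1.0 × 1.572×10⁻⁴ = 1.572×10⁻⁴ mol.
Rate: 1.572×10⁻⁴ / 1668 s = 9.4×10⁻⁸ mol s⁻¹.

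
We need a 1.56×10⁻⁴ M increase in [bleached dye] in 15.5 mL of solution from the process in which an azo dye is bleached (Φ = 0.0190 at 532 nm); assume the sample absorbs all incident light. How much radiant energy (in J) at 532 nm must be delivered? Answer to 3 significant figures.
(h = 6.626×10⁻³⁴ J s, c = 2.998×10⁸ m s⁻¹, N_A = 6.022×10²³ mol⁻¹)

Product: (1.56×10⁻⁴ M)(0.0155 L) = 2.418×10⁻⁶ mol.
Photons that must be absorbed: 2.418×10⁻⁶ / 0.0190 = 1.273×10⁻⁴ mol.
Photon energy: hc/λ = 3.734×10⁻¹⁹ J; per mole, 2.249×10⁵ J mol⁻¹.
Energy required: 1.273×10⁻⁴ × 2.249×10⁵ = 28.6 J.

28.6 J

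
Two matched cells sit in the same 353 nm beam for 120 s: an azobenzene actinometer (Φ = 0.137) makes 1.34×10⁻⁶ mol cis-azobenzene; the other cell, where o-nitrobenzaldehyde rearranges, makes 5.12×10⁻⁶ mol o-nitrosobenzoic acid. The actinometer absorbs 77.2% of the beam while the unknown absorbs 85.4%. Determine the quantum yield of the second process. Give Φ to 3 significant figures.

Photons absorbed by the actinometer: 1.34×10⁻⁶ / 0.137 = 9.781×10⁻⁶ mol.
Incident flux: 9.781×10⁻⁶ / 0.772 = 1.267×10⁻⁵ einstein.
Absorbed by unknown: 0.854 × 1.267×10⁻⁵ = 1.082×10⁻⁵ mol.
Φ(unknown) = 5.12×10⁻⁶ / 1.082×10⁻⁵ = 0.473.

Φ = 0.473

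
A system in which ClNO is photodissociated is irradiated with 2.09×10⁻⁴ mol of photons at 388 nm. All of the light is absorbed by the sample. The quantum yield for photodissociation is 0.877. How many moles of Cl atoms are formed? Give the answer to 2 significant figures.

1.8×10⁻⁴ mol

Product: Φ × n_abs = 0.877 × 2.09×10⁻⁴ = 1.833×10⁻⁴ mol.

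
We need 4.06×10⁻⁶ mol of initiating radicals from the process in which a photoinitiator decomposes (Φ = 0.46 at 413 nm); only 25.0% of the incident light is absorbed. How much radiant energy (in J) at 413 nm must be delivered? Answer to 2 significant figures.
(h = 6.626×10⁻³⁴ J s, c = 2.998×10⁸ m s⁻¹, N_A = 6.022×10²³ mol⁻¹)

Photons that must be absorbed: 4.06×10⁻⁶ / 0.46 = 8.826×10⁻⁶ mol.
Incident photons needed: 8.826×10⁻⁶ / 0.250 = 3.530×10⁻⁵ mol.
Photon energy: hc/λ = 4.810×10⁻¹⁹ J; per mole, 2.897×10⁵ J mol⁻¹.
Energy required: 3.530×10⁻⁵ × 2.897×10⁵ = 10 J.

10 J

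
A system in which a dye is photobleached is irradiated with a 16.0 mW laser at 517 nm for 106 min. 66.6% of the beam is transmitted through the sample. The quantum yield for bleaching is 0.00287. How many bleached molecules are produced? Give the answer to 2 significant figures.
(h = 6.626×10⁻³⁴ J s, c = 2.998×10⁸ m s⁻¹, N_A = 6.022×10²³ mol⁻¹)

Photon energy at 517 nm: hc/λ = (6.626×10⁻³⁴)(2.998×10⁸)/(517×10⁻⁹) = 3.842×10⁻¹⁹ J.
Energy delivered: (16.0 mW)(6360 s) = 101.8 J.
Photons incident: 101.8 / 3.842×10⁻¹⁹ = 2.650×10²⁰, i.e. 2.650×10²⁰/6.022×10²³ = 4.401×10⁻⁴ mol.
Fraction absorbed: 1 − 66.6/100 = 0.3340.
Photons absorbed: 0.3340 × 4.401×10⁻⁴ = 1.470×10⁻⁴ mol.
Product: Φ × n_abs = 0.00287 × 1.470×10⁻⁴ = 4.219×10⁻⁷ mol.
As a count: 4.219×10⁻⁷ × 6.022×10²³ = 2.5×10¹⁷.

2.5×10¹⁷ bleached molecules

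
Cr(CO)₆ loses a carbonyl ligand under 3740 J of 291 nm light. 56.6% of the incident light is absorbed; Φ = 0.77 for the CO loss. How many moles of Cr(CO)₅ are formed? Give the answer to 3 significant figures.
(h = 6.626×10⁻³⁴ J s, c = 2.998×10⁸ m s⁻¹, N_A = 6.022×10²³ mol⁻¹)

0.00397 mol

Photon energy at 291 nm: hc/λ = (6.626×10⁻³⁴)(2.998×10⁸)/(291×10⁻⁹) = 6.826×10⁻¹⁹ J.
Photons incident: 3740 / 6.826×10⁻¹⁹ = 5.479×10²¹, i.e. 5.479×10²¹/6.022×10²³ = 0.009098 mol.
Photons absorbed: 0.566 × 0.009098 = 0.005149 mol.
Product: Φ × n_abs = 0.77 × 0.005149 = 0.003965 mol.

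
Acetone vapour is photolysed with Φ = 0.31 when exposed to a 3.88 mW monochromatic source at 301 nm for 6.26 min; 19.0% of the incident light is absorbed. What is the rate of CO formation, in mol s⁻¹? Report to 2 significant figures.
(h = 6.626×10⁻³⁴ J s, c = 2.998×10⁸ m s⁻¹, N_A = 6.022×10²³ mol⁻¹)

Photon energy at 301 nm: hc/λ = (6.626×10⁻³⁴)(2.998×10⁸)/(301×10⁻⁹) = 6.600×10⁻¹⁹ J.
Energy delivered: (3.88 mW)(375.6 s) = 1.457 J.
Photons incident: 1.457 / 6.600×10⁻¹⁹ = 2.208×10¹⁸, i.e. 2.208×10¹⁸/6.022×10²³ = 3.667×10⁻⁶ mol.
Photons absorbed: 0.190 × 3.667×10⁻⁶ = 6.967×10⁻⁷ mol.
Product formed: 0.31 × 6.967×10⁻⁷ = 2.160×10⁻⁷ mol.
Rate: 2.160×10⁻⁷ / 375.6 s = 5.8×10⁻¹⁰ mol s⁻¹.

5.8×10⁻¹⁰ mol s⁻¹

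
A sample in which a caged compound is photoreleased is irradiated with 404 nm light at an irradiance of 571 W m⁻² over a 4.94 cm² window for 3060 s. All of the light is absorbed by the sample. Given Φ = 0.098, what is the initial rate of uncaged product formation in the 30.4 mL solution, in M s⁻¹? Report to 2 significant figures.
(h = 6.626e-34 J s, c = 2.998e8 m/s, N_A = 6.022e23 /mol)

3.1e-6 M s⁻¹

Photon energy at 404 nm: hc/λ = (6.626e-34)(2.998e8)/(404e-9) = 4.917e-19 J.
Energy delivered: (571 W m⁻²)(4.94e-4 m²)(3060 s) = 863.1 J.
Photons incident: 863.1 / 4.917e-19 = 1.755e21, i.e. 1.755e21/6.022e23 = 0.002914 mol.
Product formed: 0.098 × 0.002914 = 2.856e-4 mol.
Rate: 2.856e-4 mol / (3060 s × 0.0304 L) = 3.1e-6 M s⁻¹.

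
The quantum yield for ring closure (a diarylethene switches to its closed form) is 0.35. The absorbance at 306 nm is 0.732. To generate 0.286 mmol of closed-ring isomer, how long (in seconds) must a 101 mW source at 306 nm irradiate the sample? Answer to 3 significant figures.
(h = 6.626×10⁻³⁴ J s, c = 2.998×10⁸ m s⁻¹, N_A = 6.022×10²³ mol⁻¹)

Product: 0.286 mmol = 2.86×10⁻⁴ mol.
Photons that must be absorbed: 2.86×10⁻⁴ / 0.35 = 8.171×10⁻⁴ mol.
Fraction absorbed: 1 − 10^(−0.732) = 0.8146.
Incident photons needed: 8.171×10⁻⁴ / 0.8146 = 0.001003 mol.
Photon energy: hc/λ = 6.492×10⁻¹⁹ J; per mole, 3.909×10⁵ J mol⁻¹.
Energy required: 0.001003 × 3.909×10⁵ = 392.1 J.
Time: 392.1 J / 0.101 W = 3880 s.

t ≈ 3880 s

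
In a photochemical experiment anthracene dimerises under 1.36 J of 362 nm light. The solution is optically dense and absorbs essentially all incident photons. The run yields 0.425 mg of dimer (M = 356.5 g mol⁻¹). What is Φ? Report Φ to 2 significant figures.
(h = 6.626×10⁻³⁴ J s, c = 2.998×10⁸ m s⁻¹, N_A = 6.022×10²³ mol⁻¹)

Product: 0.425 mg / 356.5 g mol⁻¹ = 1.192×10⁻⁶ mol.
Photon energy at 362 nm: hc/λ = (6.626×10⁻³⁴)(2.998×10⁸)/(362×10⁻⁹) = 5.487×10⁻¹⁹ J.
Photons incident: 1.36 / 5.487×10⁻¹⁹ = 2.479×10¹⁸, i.e. 2.479×10¹⁸/6.022×10²³ = 4.117×10⁻⁶ mol.
Φ = 1.192×10⁻⁶ mol / 4.117×10⁻⁶ mol photons = 0.29.

Φ = 0.29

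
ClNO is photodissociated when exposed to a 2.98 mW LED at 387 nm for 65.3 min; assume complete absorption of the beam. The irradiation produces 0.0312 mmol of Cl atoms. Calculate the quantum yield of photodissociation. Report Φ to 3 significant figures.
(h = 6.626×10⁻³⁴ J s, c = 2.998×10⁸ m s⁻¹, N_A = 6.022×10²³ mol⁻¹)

Product: 0.0312 mmol = 3.12×10⁻⁵ mol.
Photon energy at 387 nm: hc/λ = (6.626×10⁻³⁴)(2.998×10⁸)/(387×10⁻⁹) = 5.133×10⁻¹⁹ J.
Energy delivered: (2.98 mW)(3918 s) = 11.68 J.
Photons incident: 11.68 / 5.133×10⁻¹⁹ = 2.275×10¹⁹, i.e. 2.275×10¹⁹/6.022×10²³ = 3.778×10⁻⁵ mol.
Φ = 3.12×10⁻⁵ mol / 3.778×10⁻⁵ mol photons = 0.826.

Φ = 0.826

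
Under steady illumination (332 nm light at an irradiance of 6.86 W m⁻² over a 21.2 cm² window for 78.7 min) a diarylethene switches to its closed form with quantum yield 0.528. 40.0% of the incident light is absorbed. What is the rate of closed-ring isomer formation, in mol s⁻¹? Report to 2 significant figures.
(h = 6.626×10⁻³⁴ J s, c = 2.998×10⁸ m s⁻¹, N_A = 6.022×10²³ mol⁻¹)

8.5×10⁻⁹ mol s⁻¹

Photon energy at 332 nm: hc/λ = (6.626×10⁻³⁴)(2.998×10⁸)/(332×10⁻⁹) = 5.983×10⁻¹⁹ J.
Energy delivered: (6.86 W m⁻²)(21.2×10⁻⁴ m²)(4722 s) = 68.67 J.
Photons incident: 68.67 / 5.983×10⁻¹⁹ = 1.148×10²⁰, i.e. 1.148×10²⁰/6.022×10²³ = 1.906×10⁻⁴ mol.
Photons absorbed: 0.400 × 1.906×10⁻⁴ = 7.624×10⁻⁵ mol.
Product formed: 0.528 × 7.624×10⁻⁵ = 4.025×10⁻⁵ mol.
Rate: 4.025×10⁻⁵ / 4722 s = 8.5×10⁻⁹ mol s⁻¹.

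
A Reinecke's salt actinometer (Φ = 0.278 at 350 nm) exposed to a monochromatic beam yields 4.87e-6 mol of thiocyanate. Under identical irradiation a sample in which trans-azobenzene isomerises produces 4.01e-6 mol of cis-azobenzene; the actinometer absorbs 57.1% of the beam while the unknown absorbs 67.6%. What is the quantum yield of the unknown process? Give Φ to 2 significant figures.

Φ = 0.19

Photons absorbed by the actinometer: 4.87e-6 / 0.278 = 1.752e-5 mol.
Incident flux: 1.752e-5 / 0.571 = 3.068e-5 einstein.
Absorbed by unknown: 0.676 × 3.068e-5 = 2.074e-5 mol.
Φ(unknown) = 4.01e-6 / 2.074e-5 = 0.19.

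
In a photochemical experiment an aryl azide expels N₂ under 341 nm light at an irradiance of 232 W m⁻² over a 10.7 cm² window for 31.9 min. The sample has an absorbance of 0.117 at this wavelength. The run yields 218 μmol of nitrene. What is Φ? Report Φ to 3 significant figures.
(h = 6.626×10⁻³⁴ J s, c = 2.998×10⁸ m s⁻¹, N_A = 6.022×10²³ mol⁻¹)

Product: 218 μmol = 2.18×10⁻⁴ mol.
Photon energy at 341 nm: hc/λ = (6.626×10⁻³⁴)(2.998×10⁸)/(341×10⁻⁹) = 5.825×10⁻¹⁹ J.
Energy delivered: (232 W m⁻²)(10.7×10⁻⁴ m²)(1914 s) = 475.1 J.
Photons incident: 475.1 / 5.825×10⁻¹⁹ = 8.156×10²⁰, i.e. 8.156×10²⁰/6.022×10²³ = 0.001354 mol.
Fraction absorbed: 1 − 10^(−0.117) = 0.2362.
Photons absorbed: 0.2362 × 0.001354 = 3.198×10⁻⁴ mol.
Φ = 2.18×10⁻⁴ mol / 3.198×10⁻⁴ mol photons = 0.682.

Φ = 0.682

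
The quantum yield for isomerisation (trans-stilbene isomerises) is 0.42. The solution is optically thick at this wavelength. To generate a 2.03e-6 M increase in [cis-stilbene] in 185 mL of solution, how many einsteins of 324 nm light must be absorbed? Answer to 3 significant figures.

Product: (2.03e-6 M)(0.185 L) = 3.756e-7 mol.
Photons that must be absorbed: 3.756e-7 / 0.42 = 8.943e-7 mol.

8.94e-7 einstein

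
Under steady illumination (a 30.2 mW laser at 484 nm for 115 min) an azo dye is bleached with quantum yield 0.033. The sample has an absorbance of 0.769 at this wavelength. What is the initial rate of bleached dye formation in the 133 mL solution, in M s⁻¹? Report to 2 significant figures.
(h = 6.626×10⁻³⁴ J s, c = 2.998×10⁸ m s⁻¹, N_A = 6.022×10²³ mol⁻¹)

2.5×10⁻⁸ M s⁻¹

Photon energy at 484 nm: hc/λ = (6.626×10⁻³⁴)(2.998×10⁸)/(484×10⁻⁹) = 4.104×10⁻¹⁹ J.
Energy delivered: (30.2 mW)(6900 s) = 208.4 J.
Photons incident: 208.4 / 4.104×10⁻¹⁹ = 5.078×10²⁰, i.e. 5.078×10²⁰/6.022×10²³ = 8.432×10⁻⁴ mol.
Fraction absorbed: 1 − 10^(−0.769) = 0.8298.
Photons absorbed: 0.8298 × 8.432×10⁻⁴ = 6.997×10⁻⁴ mol.
Product formed: 0.033 × 6.997×10⁻⁴ = 2.309×10⁻⁵ mol.
Rate: 2.309×10⁻⁵ mol / (6900 s × 0.133 L) = 2.5×10⁻⁸ M s⁻¹.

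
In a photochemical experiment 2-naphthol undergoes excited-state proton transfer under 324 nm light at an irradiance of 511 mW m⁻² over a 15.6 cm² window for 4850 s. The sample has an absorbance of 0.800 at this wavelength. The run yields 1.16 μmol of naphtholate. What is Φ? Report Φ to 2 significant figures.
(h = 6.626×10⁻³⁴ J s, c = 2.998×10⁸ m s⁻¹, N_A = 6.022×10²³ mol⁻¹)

Φ = 0.13

Product: 1.16 μmol = 1.16×10⁻⁶ mol.
Photon energy at 324 nm: hc/λ = (6.626×10⁻³⁴)(2.998×10⁸)/(324×10⁻⁹) = 6.131×10⁻¹⁹ J.
Energy delivered: (511 mW m⁻²)(15.6×10⁻⁴ m²)(4850 s) = 3.866 J.
Photons incident: 3.866 / 6.131×10⁻¹⁹ = 6.306×10¹⁸, i.e. 6.306×10¹⁸/6.022×10²³ = 1.047×10⁻⁵ mol.
Fraction absorbed: 1 − 10^(−0.800) = 0.8415.
Photons absorbed: 0.8415 × 1.047×10⁻⁵ = 8.811×10⁻⁶ mol.
Φ = 1.16×10⁻⁶ mol / 8.811×10⁻⁶ mol photons = 0.13.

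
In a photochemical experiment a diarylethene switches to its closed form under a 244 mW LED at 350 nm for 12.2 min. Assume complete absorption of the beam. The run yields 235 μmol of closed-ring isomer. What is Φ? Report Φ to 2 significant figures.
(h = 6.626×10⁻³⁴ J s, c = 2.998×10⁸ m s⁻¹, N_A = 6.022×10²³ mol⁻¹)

Product: 235 μmol = 2.35×10⁻⁴ mol.
Photon energy at 350 nm: hc/λ = (6.626×10⁻³⁴)(2.998×10⁸)/(350×10⁻⁹) = 5.676×10⁻¹⁹ J.
Energy delivered: (244 mW)(732 s) = 178.6 J.
Photons incident: 178.6 / 5.676×10⁻¹⁹ = 3.147×10²⁰, i.e. 3.147×10²⁰/6.022×10²³ = 5.226×10⁻⁴ mol.
Φ = 2.35×10⁻⁴ mol / 5.226×10⁻⁴ mol photons = 0.45.

Φ = 0.45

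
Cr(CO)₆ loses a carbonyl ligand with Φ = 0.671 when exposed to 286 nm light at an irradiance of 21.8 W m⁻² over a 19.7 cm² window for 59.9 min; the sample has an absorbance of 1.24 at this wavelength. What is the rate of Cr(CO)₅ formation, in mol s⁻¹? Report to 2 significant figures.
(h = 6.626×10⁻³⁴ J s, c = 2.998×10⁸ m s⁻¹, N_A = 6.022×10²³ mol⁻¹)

6.5×10⁻⁸ mol s⁻¹

Photon energy at 286 nm: hc/λ = (6.626×10⁻³⁴)(2.998×10⁸)/(286×10⁻⁹) = 6.946×10⁻¹⁹ J.
Energy delivered: (21.8 W m⁻²)(19.7×10⁻⁴ m²)(3594 s) = 154.3 J.
Photons incident: 154.3 / 6.946×10⁻¹⁹ = 2.221×10²⁰, i.e. 2.221×10²⁰/6.022×10²³ = 3.688×10⁻⁴ mol.
Fraction absorbed: 1 − 10^(−1.24) = 0.9425.
Photons absorbed: 0.9425 × 3.688×10⁻⁴ = 3.476×10⁻⁴ mol.
Product formed: 0.671 × 3.476×10⁻⁴ = 2.332×10⁻⁴ mol.
Rate: 2.332×10⁻⁴ / 3594 s = 6.5×10⁻⁸ mol s⁻¹.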